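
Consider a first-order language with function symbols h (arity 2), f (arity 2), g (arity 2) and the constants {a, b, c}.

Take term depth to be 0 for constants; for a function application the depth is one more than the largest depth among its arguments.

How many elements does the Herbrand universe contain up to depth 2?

2703

If N_k denotes the number of depth-≤k ground terms, the 3 constants give N_0 = 3, and each function symbol of arity r contributes N_{k-1}^r new terms at level k: N_k = 3 + N_{k-1}^2 + N_{k-1}^2 + N_{k-1}^2.
N_0 = 3
N_1 = 3 + 3^2 + 3^2 + 3^2 = 30
N_2 = 3 + 30^2 + 30^2 + 30^2 = 2703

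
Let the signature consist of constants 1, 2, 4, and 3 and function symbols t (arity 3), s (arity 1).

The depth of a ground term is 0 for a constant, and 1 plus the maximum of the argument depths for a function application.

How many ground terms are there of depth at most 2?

373324

Count level by level. With function symbols t/3, s/1, the terms of depth ≤ k are the 4 constants together with each function applied to depth-≤(k−1) tuples, so N_k = 4 + N_{k-1}^3 + N_{k-1}.
N_0 = 4
N_1 = 4 + 4^3 + 4 = 72
N_2 = 4 + 72^3 + 72 = 373324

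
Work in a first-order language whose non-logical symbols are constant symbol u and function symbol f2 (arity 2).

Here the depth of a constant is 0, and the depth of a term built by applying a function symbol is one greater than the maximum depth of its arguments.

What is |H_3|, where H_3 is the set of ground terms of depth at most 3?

26

If N_k denotes the number of depth-≤k ground terms, the 1 constant gives N_0 = 1, and each function symbol of arity r contributes N_{k-1}^r new terms at level k: N_k = 1 + N_{k-1}^2.
N_0 = 1
N_1 = 1 + 1^2 = 2
N_2 = 1 + 2^2 = 5
N_3 = 1 + 5^2 = 26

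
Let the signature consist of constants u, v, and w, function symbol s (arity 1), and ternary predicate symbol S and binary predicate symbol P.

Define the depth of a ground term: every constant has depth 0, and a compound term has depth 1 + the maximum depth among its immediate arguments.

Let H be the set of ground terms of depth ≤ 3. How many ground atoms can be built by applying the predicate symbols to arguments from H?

1872

First count ground terms of depth ≤ 3.
Let N_k = |{terms of depth ≤ k}|. Then N_0 = 3 and N_k = 3 + N_{k-1} for k ≥ 1 (one summand per function symbol, arity giving the exponent).
N_0 = 3
N_1 = 3 + 3 = 6
N_2 = 3 + 6 = 9
N_3 = 3 + 9 = 12
Explicitly: u, v, w, s(u), s(v), s(w), s(s(u)), s(s(v)), s(s(w)), s(s(s(u))), s(s(s(v))), s(s(s(w))).
So |H| = 12.
Ground atoms are formed by filling each argument slot of a predicate with a term from H, so an r-ary predicate gives |H|^r atoms:
  S: 12^3 = 1728;  P: 12^2 = 144
Total ground atoms: 1728 + 144 = 1872.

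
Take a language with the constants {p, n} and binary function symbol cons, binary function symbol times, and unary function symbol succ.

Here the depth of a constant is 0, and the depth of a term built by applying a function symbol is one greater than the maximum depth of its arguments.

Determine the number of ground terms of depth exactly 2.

290

Write N_k for the number of ground terms of depth ≤ k. A term of depth ≤ k is either a constant or a function symbol applied to arguments of depth ≤ k−1, so N_k = 2 + N_{k-1}^2 + N_{k-1}^2 + N_{k-1}.
N_0 = 2
N_1 = 2 + 2^2 + 2^2 + 2 = 12
N_2 = 2 + 12^2 + 12^2 + 12 = 302
Terms of depth exactly 2: N_2 − N_1 = 302 − 12 = 290.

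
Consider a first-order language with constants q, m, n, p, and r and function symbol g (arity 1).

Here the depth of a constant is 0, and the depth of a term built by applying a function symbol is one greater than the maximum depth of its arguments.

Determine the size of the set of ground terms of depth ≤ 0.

5

Let N_k count ground terms of depth at most k. Each non-constant term of depth ≤ k is some function symbol applied to depth-≤(k−1) arguments, giving N_k = 5 + N_{k-1}.
N_0 = 5
Explicitly: q, m, n, p, r.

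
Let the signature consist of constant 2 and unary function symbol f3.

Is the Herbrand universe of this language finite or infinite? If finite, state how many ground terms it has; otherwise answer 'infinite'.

The signature has at least one function symbol (f3, arity 1) and at least one constant (2).
Iterating f3 gives infinitely many distinct ground terms: 2, f3(2), f3(f3(2)), ...
So the Herbrand universe is infinite.

infinite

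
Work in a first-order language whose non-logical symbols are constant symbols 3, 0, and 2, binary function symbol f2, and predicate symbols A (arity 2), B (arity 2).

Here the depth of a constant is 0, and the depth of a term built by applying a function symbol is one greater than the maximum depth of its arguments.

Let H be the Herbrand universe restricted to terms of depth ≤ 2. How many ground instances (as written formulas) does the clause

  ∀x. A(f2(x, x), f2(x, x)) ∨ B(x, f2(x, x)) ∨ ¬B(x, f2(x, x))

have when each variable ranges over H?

Ground terms of depth ≤ 2:
  Count level by level. With function symbols f2/2, the terms of depth ≤ k are the 3 constants together with each function applied to depth-≤(k−1) tuples, so N_k = 3 + N_{k-1}^2.
  N_0 = 3
  N_1 = 3 + 3^2 = 12
  N_2 = 3 + 12^2 = 147
So there are 147 ground terms available for substitution.
The body mentions the single quantified variable x; since ground terms form a free algebra, no two substitutions collapse to the same formula.
Number of ground instances = 147.

147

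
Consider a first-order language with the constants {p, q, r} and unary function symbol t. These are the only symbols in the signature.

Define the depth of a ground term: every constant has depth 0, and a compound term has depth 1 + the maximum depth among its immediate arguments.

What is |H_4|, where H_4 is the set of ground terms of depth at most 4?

15

Write N_k for the number of ground terms of depth ≤ k. A term of depth ≤ k is either a constant or a function symbol applied to arguments of depth ≤ k−1, so N_k = 3 + N_{k-1}.
N_0 = 3
N_1 = 3 + 3 = 6
N_2 = 3 + 6 = 9
N_3 = 3 + 9 = 12
N_4 = 3 + 12 = 15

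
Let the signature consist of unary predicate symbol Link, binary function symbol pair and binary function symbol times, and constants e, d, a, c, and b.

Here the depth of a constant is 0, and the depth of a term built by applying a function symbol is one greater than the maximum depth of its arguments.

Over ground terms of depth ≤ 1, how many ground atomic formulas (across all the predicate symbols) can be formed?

55

First count ground terms of depth ≤ 1.
Count level by level. With function symbols pair/2, times/2, the terms of depth ≤ k are the 5 constants together with each function applied to depth-≤(k−1) tuples, so N_k = 5 + N_{k-1}^2 + N_{k-1}^2.
N_0 = 5
N_1 = 5 + 5^2 + 5^2 = 55
So |H| = 55.
A ground atom is a predicate applied to a tuple of terms from H, so the count is the sum over predicates of |H|^arity:
  Link: 55
Total ground atoms: 55.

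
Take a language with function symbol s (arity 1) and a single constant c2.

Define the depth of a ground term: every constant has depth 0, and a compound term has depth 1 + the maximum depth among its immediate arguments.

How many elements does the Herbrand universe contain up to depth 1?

Count level by level. With function symbols s/1, the terms of depth ≤ k are the 1 constant together with each function applied to depth-≤(k−1) tuples, so N_k = 1 + N_{k-1}.
N_0 = 1
N_1 = 1 + 1 = 2
Explicitly: c2, s(c2).

2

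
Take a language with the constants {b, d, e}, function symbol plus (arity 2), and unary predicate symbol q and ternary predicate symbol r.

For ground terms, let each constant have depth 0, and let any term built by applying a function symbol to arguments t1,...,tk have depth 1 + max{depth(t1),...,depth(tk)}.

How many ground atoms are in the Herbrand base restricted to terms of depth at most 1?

First count ground terms of depth ≤ 1.
Let N_k = |{terms of depth ≤ k}|. Then N_0 = 3 and N_k = 3 + N_{k-1}^2 for k ≥ 1 (one summand per function symbol, arity giving the exponent).
N_0 = 3
N_1 = 3 + 3^2 = 12
Explicitly: b, d, e, plus(b, b), plus(b, d), plus(b, e), plus(d, b), plus(d, d), plus(d, e), plus(e, b), plus(e, d), plus(e, e).
So |H| = 12.
A ground atom is a predicate applied to a tuple of terms from H, so the count is the sum over predicates of |H|^arity:
  q: 12;  r: 12^3 = 1728
Total ground atoms: 12 + 1728 = 1740.

1740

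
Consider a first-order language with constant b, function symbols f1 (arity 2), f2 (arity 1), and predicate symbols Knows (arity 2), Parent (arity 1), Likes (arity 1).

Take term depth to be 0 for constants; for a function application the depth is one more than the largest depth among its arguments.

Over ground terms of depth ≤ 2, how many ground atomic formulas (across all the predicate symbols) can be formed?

First count ground terms of depth ≤ 2.
If N_k denotes the number of depth-≤k ground terms, the 1 constant gives N_0 = 1, and each function symbol of arity r contributes N_{k-1}^r new terms at level k: N_k = 1 + N_{k-1}^2 + N_{k-1}.
N_0 = 1
N_1 = 1 + 1^2 + 1 = 3
N_2 = 1 + 3^2 + 3 = 13
So |H| = 13.
A ground atom is a predicate applied to a tuple of terms from H, so the count is the sum over predicates of |H|^arity:
  Knows: 13^2 = 169;  Parent: 13;  Likes: 13
Total ground atoms: 169 + 13 + 13 = 195.

195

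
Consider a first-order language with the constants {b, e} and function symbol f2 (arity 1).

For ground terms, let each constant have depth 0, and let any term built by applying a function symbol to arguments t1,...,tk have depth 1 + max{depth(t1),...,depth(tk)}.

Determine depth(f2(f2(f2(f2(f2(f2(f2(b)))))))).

depth(f2(b)) = 1 + depth(b) = 1 + 0 = 1
depth(f2(f2(b))) = 1 + depth(f2(b)) = 1 + 1 = 2
depth(f2(f2(f2(b)))) = 1 + depth(f2(f2(b))) = 1 + 2 = 3
depth(f2(f2(f2(f2(b))))) = 1 + depth(f2(f2(f2(b)))) = 1 + 3 = 4
depth(f2(f2(f2(f2(f2(b)))))) = 1 + depth(f2(f2(f2(f2(b))))) = 1 + 4 = 5
depth(f2(f2(f2(f2(f2(f2(b))))))) = 1 + depth(f2(f2(f2(f2(f2(b)))))) = 1 + 5 = 6
depth(f2(f2(f2(f2(f2(f2(f2(b)))))))) = 1 + depth(f2(f2(f2(f2(f2(f2(b))))))) = 1 + 6 = 7

7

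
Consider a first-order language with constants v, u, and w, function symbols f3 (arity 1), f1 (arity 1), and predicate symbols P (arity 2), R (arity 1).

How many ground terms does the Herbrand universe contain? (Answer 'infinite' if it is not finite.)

infinite

The signature has at least one function symbol (f3, arity 1) and at least one constant (v).
Iterating f3 gives infinitely many distinct ground terms: v, f3(v), f3(f3(v)), ...
So the Herbrand universe is infinite.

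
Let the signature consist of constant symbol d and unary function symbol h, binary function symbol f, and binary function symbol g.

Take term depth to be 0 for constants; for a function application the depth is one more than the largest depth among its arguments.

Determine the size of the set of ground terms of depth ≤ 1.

If N_k denotes the number of depth-≤k ground terms, the 1 constant gives N_0 = 1, and each function symbol of arity r contributes N_{k-1}^r new terms at level k: N_k = 1 + N_{k-1} + N_{k-1}^2 + N_{k-1}^2.
N_0 = 1
N_1 = 1 + 1 + 1^2 + 1^2 = 4

4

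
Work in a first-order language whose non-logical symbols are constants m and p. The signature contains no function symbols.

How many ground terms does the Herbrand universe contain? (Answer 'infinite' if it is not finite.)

There are no function symbols, so every ground term is one of the 2 constants.
The Herbrand universe is {m, p}, which is finite with 2 elements.

2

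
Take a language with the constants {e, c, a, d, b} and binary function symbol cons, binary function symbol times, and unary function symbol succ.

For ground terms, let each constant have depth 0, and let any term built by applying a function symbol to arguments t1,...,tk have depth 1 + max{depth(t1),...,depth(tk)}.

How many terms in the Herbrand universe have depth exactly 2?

Let N_k = |{terms of depth ≤ k}|. Then N_0 = 5 and N_k = 5 + N_{k-1}^2 + N_{k-1}^2 + N_{k-1} for k ≥ 1 (one summand per function symbol, arity giving the exponent).
N_0 = 5
N_1 = 5 + 5^2 + 5^2 + 5 = 60
N_2 = 5 + 60^2 + 60^2 + 60 = 7265
Terms of depth exactly 2: N_2 − N_1 = 7265 − 60 = 7205.

7205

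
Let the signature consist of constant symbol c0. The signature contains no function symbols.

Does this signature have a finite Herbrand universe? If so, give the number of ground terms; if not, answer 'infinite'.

There are no function symbols, so the only ground term is the single constant.
The Herbrand universe is {c0}, finite with 1 element.

1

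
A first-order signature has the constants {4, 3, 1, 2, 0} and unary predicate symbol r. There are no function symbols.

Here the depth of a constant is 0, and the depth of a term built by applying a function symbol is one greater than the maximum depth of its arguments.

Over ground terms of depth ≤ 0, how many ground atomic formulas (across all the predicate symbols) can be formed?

5

First count ground terms of depth ≤ 0.
With no function symbols every ground term is a constant, so there are exactly 5 ground terms at every depth bound.
N_0 = 5
Explicitly: 4, 3, 1, 2, 0.
So |H| = 5.
Ground atoms are formed by filling each argument slot of a predicate with a term from H, so an r-ary predicate gives |H|^r atoms:
  r: 5
Total ground atoms: 5.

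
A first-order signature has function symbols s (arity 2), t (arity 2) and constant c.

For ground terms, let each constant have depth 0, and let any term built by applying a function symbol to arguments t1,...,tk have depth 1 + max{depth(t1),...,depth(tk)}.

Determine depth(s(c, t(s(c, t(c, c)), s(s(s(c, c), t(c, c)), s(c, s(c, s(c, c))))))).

depth(t(c, c)) = 1 + max(0, 0) = 1
depth(s(c, t(c, c))) = 1 + max(0, 1) = 2
depth(s(c, c)) = 1 + max(0, 0) = 1
depth(s(s(c, c), t(c, c))) = 1 + max(1, 1) = 2
depth(s(c, s(c, c))) = 1 + max(0, 1) = 2
depth(s(c, s(c, s(c, c)))) = 1 + max(0, 2) = 3
depth(s(s(s(c, c), t(c, c)), s(c, s(c, s(c, c))))) = 1 + max(2, 3) = 4
depth(t(s(c, t(c, c)), s(s(s(c, c), t(c, c)), s(c, s(c, s(c, c)))))) = 1 + max(2, 4) = 5
depth(s(c, t(s(c, t(c, c)), s(s(s(c, c), t(c, c)), s(c, s(c, s(c, c))))))) = 1 + max(0, 5) = 6

6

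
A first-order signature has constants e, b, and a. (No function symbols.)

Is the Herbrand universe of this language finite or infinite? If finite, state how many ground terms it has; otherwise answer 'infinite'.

There are no function symbols, so every ground term is one of the 3 constants.
The Herbrand universe is {e, b, a}, which is finite with 3 elements.

3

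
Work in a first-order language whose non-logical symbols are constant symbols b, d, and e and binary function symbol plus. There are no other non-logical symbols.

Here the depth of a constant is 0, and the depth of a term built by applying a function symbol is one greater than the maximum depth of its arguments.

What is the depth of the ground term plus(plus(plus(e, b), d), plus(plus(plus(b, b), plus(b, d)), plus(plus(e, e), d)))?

4

depth(plus(e, b)) = 1 + max(0, 0) = 1
depth(plus(plus(e, b), d)) = 1 + max(1, 0) = 2
depth(plus(b, b)) = 1 + max(0, 0) = 1
depth(plus(b, d)) = 1 + max(0, 0) = 1
depth(plus(plus(b, b), plus(b, d))) = 1 + max(1, 1) = 2
depth(plus(e, e)) = 1 + max(0, 0) = 1
depth(plus(plus(e, e), d)) = 1 + max(1, 0) = 2
depth(plus(plus(plus(b, b), plus(b, d)), plus(plus(e, e), d))) = 1 + max(2, 2) = 3
depth(plus(plus(plus(e, b), d), plus(plus(plus(b, b), plus(b, d)), plus(plus(e, e), d)))) = 1 + max(2, 3) = 4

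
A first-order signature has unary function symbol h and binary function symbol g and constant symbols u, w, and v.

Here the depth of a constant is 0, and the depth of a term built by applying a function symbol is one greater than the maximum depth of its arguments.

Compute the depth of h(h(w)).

depth(h(w)) = 1 + depth(w) = 1 + 0 = 1
depth(h(h(w))) = 1 + depth(h(w)) = 1 + 1 = 2

2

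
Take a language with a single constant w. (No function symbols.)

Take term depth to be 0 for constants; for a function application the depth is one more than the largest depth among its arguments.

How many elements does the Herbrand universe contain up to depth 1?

With no function symbols every ground term is a constant, so there is exactly 1 ground term at every depth bound.
N_0 = 1
N_1 = 1

1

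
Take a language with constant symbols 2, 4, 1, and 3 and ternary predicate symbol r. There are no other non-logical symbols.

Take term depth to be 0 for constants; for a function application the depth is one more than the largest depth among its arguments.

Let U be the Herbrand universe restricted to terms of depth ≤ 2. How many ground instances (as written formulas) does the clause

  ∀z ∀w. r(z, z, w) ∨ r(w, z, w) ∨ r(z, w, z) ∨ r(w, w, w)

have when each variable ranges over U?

Ground terms of depth ≤ 2:
  With no function symbols every ground term is a constant, so there are exactly 4 ground terms at every depth bound.
  N_0 = 4
  N_1 = 4
  N_2 = 4
  Explicitly: 2, 4, 1, 3.
So there are 4 ground terms available for substitution.
Each of z, w ranges independently over the available ground terms, and distinct assignments produce distinct instances.
Number of ground instances = 4^2 = 16.

16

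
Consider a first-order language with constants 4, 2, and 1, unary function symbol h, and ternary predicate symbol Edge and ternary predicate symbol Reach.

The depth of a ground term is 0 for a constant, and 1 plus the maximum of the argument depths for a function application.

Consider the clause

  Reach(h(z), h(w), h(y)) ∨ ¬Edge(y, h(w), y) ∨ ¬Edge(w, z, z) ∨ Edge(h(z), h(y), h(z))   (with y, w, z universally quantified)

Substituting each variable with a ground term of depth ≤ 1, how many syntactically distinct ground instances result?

216

Ground terms of depth ≤ 1:
  Write N_k for the number of ground terms of depth ≤ k. A term of depth ≤ k is either a constant or a function symbol applied to arguments of depth ≤ k−1, so N_k = 3 + N_{k-1}.
  N_0 = 3
  N_1 = 3 + 3 = 6
  Explicitly: 4, 2, 1, h(4), h(2), h(1).
So there are 6 ground terms available for substitution.
The body mentions every one of the 3 quantified variables; since ground terms form a free algebra, no two substitutions collapse to the same formula.
Number of ground instances = 6^3 = 216.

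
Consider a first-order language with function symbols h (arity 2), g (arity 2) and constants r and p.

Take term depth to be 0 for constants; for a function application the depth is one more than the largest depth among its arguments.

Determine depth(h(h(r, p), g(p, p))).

depth(h(r, p)) = 1 + max(0, 0) = 1
depth(g(p, p)) = 1 + max(0, 0) = 1
depth(h(h(r, p), g(p, p))) = 1 + max(1, 1) = 2

2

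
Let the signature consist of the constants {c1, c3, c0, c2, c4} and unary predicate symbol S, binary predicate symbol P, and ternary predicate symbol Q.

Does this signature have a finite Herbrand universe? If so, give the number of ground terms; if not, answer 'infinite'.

5

There are no function symbols, so every ground term is one of the 5 constants.
The Herbrand universe is {c1, c3, c0, c2, c4}, which is finite with 5 elements.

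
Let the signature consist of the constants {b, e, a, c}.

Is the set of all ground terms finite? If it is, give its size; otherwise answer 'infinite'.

There are no function symbols, so every ground term is one of the 4 constants.
The Herbrand universe is {b, e, a, c}, which is finite with 4 elements.

4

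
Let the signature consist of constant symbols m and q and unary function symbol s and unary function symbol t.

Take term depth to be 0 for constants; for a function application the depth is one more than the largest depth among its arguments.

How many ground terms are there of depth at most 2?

If N_k denotes the number of depth-≤k ground terms, the 2 constants give N_0 = 2, and each function symbol of arity r contributes N_{k-1}^r new terms at level k: N_k = 2 + N_{k-1} + N_{k-1}.
N_0 = 2
N_1 = 2 + 2 + 2 = 6
N_2 = 2 + 6 + 6 = 14

14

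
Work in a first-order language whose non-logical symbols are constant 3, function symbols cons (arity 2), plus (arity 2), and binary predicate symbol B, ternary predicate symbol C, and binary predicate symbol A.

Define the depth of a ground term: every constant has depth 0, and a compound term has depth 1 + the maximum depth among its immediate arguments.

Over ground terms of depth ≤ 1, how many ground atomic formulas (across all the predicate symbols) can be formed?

First count ground terms of depth ≤ 1.
Write N_k for the number of ground terms of depth ≤ k. A term of depth ≤ k is either a constant or a function symbol applied to arguments of depth ≤ k−1, so N_k = 1 + N_{k-1}^2 + N_{k-1}^2.
N_0 = 1
N_1 = 1 + 1^2 + 1^2 = 3
Explicitly: 3, cons(3, 3), plus(3, 3).
So |H| = 3.
Each predicate of arity r yields |H|^r ground atoms (one per choice of an r-tuple from H):
  B: 3^2 = 9;  C: 3^3 = 27;  A: 3^2 = 9
Total ground atoms: 9 + 27 + 9 = 45.

45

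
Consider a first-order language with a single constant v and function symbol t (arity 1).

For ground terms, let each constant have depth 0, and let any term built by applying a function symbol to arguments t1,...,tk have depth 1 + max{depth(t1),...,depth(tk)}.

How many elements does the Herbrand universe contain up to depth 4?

Write N_k for the number of ground terms of depth ≤ k. A term of depth ≤ k is either a constant or a function symbol applied to arguments of depth ≤ k−1, so N_k = 1 + N_{k-1}.
N_0 = 1
N_1 = 1 + 1 = 2
N_2 = 1 + 2 = 3
N_3 = 1 + 3 = 4
N_4 = 1 + 4 = 5

5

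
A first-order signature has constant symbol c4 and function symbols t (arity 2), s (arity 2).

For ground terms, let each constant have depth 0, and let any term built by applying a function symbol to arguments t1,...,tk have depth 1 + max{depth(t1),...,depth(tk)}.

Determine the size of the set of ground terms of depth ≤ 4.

1045459

If N_k denotes the number of depth-≤k ground terms, the 1 constant gives N_0 = 1, and each function symbol of arity r contributes N_{k-1}^r new terms at level k: N_k = 1 + N_{k-1}^2 + N_{k-1}^2.
N_0 = 1
N_1 = 1 + 1^2 + 1^2 = 3
N_2 = 1 + 3^2 + 3^2 = 19
N_3 = 1 + 19^2 + 19^2 = 723
N_4 = 1 + 723^2 + 723^2 = 1045459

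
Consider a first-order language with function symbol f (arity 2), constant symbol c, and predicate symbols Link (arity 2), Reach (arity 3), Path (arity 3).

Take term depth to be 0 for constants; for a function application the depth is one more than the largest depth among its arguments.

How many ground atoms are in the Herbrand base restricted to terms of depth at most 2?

275

First count ground terms of depth ≤ 2.
Write N_k for the number of ground terms of depth ≤ k. A term of depth ≤ k is either a constant or a function symbol applied to arguments of depth ≤ k−1, so N_k = 1 + N_{k-1}^2.
N_0 = 1
N_1 = 1 + 1^2 = 2
N_2 = 1 + 2^2 = 5
Explicitly: c, f(c, c), f(c, f(c, c)), f(f(c, c), c), f(f(c, c), f(c, c)).
So |H| = 5.
Ground atoms are formed by filling each argument slot of a predicate with a term from H, so an r-ary predicate gives |H|^r atoms:
  Link: 5^2 = 25;  Reach: 5^3 = 125;  Path: 5^3 = 125
Total ground atoms: 25 + 125 + 125 = 275.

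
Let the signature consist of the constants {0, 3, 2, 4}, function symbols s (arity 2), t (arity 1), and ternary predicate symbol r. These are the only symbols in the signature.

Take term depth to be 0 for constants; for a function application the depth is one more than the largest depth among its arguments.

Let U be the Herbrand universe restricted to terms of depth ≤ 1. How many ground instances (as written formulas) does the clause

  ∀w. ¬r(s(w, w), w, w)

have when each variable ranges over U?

Ground terms of depth ≤ 1:
  Let N_k count ground terms of depth at most k. Each non-constant term of depth ≤ k is some function symbol applied to depth-≤(k−1) arguments, giving N_k = 4 + N_{k-1}^2 + N_{k-1}.
  N_0 = 4
  N_1 = 4 + 4^2 + 4 = 24
So there are 24 ground terms available for substitution.
The clause has 1 distinct variable (w), which appears in the body. In the free term algebra distinct substitutions yield syntactically distinct ground instances.
Number of ground instances = 24.

24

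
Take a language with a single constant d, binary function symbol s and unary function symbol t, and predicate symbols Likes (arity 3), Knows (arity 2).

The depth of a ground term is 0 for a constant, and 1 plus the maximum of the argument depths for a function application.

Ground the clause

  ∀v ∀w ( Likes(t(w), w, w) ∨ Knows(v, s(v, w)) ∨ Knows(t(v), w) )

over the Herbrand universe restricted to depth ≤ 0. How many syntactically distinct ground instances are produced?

1

Ground terms of depth ≤ 0:
  Write N_k for the number of ground terms of depth ≤ k. A term of depth ≤ k is either a constant or a function symbol applied to arguments of depth ≤ k−1, so N_k = 1 + N_{k-1}^2 + N_{k-1}.
  N_0 = 1
  Explicitly: d.
So there is exactly 1 ground term available for substitution.
There are 2 variables to instantiate (v, w), each occurring in at least one literal, so different choices give different ground instances.
Number of ground instances = 1^2 = 1.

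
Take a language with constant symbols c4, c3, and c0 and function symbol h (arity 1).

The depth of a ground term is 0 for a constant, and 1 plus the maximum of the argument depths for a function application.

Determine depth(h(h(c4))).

depth(h(c4)) = 1 + depth(c4) = 1 + 0 = 1
depth(h(h(c4))) = 1 + depth(h(c4)) = 1 + 1 = 2

2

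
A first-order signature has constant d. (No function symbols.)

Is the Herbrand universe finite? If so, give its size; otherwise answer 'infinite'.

1

There are no function symbols, so the only ground term is the single constant.
The Herbrand universe is {d}, finite with 1 element.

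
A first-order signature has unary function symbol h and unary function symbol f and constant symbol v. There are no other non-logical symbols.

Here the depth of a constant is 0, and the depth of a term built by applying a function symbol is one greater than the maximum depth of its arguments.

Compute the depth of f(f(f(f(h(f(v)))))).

6

depth(f(v)) = 1 + depth(v) = 1 + 0 = 1
depth(h(f(v))) = 1 + depth(f(v)) = 1 + 1 = 2
depth(f(h(f(v)))) = 1 + depth(h(f(v))) = 1 + 2 = 3
depth(f(f(h(f(v))))) = 1 + depth(f(h(f(v)))) = 1 + 3 = 4
depth(f(f(f(h(f(v)))))) = 1 + depth(f(f(h(f(v))))) = 1 + 4 = 5
depth(f(f(f(f(h(f(v))))))) = 1 + depth(f(f(f(h(f(v)))))) = 1 + 5 = 6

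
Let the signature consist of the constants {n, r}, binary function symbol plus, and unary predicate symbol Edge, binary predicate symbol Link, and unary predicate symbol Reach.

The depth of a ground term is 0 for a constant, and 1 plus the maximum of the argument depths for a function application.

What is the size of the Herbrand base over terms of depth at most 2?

1520

First count ground terms of depth ≤ 2.
Count level by level. With function symbols plus/2, the terms of depth ≤ k are the 2 constants together with each function applied to depth-≤(k−1) tuples, so N_k = 2 + N_{k-1}^2.
N_0 = 2
N_1 = 2 + 2^2 = 6
N_2 = 2 + 6^2 = 38
So |H| = 38.
A ground atom is a predicate applied to a tuple of terms from H, so the count is the sum over predicates of |H|^arity:
  Edge: 38;  Link: 38^2 = 1444;  Reach: 38
Total ground atoms: 38 + 1444 + 38 = 1520.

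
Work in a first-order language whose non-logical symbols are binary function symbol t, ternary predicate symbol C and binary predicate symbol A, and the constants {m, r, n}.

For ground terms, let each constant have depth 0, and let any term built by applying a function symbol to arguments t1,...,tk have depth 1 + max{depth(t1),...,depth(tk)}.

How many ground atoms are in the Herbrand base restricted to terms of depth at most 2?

First count ground terms of depth ≤ 2.
Write N_k for the number of ground terms of depth ≤ k. A term of depth ≤ k is either a constant or a function symbol applied to arguments of depth ≤ k−1, so N_k = 3 + N_{k-1}^2.
N_0 = 3
N_1 = 3 + 3^2 = 12
N_2 = 3 + 12^2 = 147
So |H| = 147.
For each predicate symbol, the number of ground atoms is |H| raised to its arity; summing:
  C: 147^3 = 3176523;  A: 147^2 = 21609
Total ground atoms: 3176523 + 21609 = 3198132.

3198132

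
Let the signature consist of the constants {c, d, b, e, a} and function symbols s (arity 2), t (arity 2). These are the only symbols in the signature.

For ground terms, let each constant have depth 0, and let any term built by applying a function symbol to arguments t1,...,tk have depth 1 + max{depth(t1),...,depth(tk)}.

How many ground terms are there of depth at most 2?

Count level by level. With function symbols s/2, t/2, the terms of depth ≤ k are the 5 constants together with each function applied to depth-≤(k−1) tuples, so N_k = 5 + N_{k-1}^2 + N_{k-1}^2.
N_0 = 5
N_1 = 5 + 5^2 + 5^2 = 55
N_2 = 5 + 55^2 + 55^2 = 6055

6055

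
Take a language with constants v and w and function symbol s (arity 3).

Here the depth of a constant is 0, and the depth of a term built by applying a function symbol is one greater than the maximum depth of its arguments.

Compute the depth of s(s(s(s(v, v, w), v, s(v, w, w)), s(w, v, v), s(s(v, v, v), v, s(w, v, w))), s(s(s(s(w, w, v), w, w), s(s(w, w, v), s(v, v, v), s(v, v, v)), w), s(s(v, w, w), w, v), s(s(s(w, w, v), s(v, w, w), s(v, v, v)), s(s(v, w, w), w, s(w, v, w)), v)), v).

5

depth(s(v, v, w)) = 1 + max(0, 0, 0) = 1
depth(s(v, w, w)) = 1 + max(0, 0, 0) = 1
depth(s(s(v, v, w), v, s(v, w, w))) = 1 + max(1, 0, 1) = 2
depth(s(w, v, v)) = 1 + max(0, 0, 0) = 1
depth(s(v, v, v)) = 1 + max(0, 0, 0) = 1
depth(s(w, v, w)) = 1 + max(0, 0, 0) = 1
depth(s(s(v, v, v), v, s(w, v, w))) = 1 + max(1, 0, 1) = 2
depth(s(s(s(v, v, w), v, s(v, w, w)), s(w, v, v), s(s(v, v, v), v, s(w, v, w)))) = 1 + max(2, 1, 2) = 3
depth(s(w, w, v)) = 1 + max(0, 0, 0) = 1
depth(s(s(w, w, v), w, w)) = 1 + max(1, 0, 0) = 2
depth(s(s(w, w, v), s(v, v, v), s(v, v, v))) = 1 + max(1, 1, 1) = 2
depth(s(s(s(w, w, v), w, w), s(s(w, w, v), s(v, v, v), s(v, v, v)), w)) = 1 + max(2, 2, 0) = 3
depth(s(s(v, w, w), w, v)) = 1 + max(1, 0, 0) = 2
depth(s(s(w, w, v), s(v, w, w), s(v, v, v))) = 1 + max(1, 1, 1) = 2
depth(s(s(v, w, w), w, s(w, v, w))) = 1 + max(1, 0, 1) = 2
depth(s(s(s(w, w, v), s(v, w, w), s(v, v, v)), s(s(v, w, w), w, s(w, v, w)), v)) = 1 + max(2, 2, 0) = 3
depth(s(s(s(s(w, w, v), w, w), s(s(w, w, v), s(v, v, v), s(v, v, v)), w), s(s(v, w, w), w, v), s(s(s(w, w, v), s(v, w, w), s(v, v, v)), s(s(v, w, w), w, s(w, v, w)), v))) = 1 + max(3, 2, 3) = 4
depth(s(s(s(s(v, v, w), v, s(v, w, w)), s(w, v, v), s(s(v, v, v), v, s(w, v, w))), s(s(s(s(w, w, v), w, w), s(s(w, w, v), s(v, v, v), s(v, v, v)), w), s(s(v, w, w), w, v), s(s(s(w, w, v), s(v, w, w), s(v, v, v)), s(s(v, w, w), w, s(w, v, w)), v)), v)) = 1 + max(3, 4, 0) = 5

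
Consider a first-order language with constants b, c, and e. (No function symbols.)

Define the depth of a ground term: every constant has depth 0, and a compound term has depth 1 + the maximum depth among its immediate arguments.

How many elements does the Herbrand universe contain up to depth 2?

With no function symbols every ground term is a constant, so there are exactly 3 ground terms at every depth bound.
N_0 = 3
N_1 = 3
N_2 = 3
Explicitly: b, c, e.

3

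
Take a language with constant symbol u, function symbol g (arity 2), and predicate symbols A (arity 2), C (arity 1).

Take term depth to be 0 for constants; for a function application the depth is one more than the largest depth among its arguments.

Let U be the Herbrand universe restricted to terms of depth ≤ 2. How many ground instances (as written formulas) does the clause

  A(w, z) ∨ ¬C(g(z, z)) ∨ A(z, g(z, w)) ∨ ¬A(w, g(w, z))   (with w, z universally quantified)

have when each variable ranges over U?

25

Ground terms of depth ≤ 2:
  Count level by level. With function symbols g/2, the terms of depth ≤ k are the 1 constant together with each function applied to depth-≤(k−1) tuples, so N_k = 1 + N_{k-1}^2.
  N_0 = 1
  N_1 = 1 + 1^2 = 2
  N_2 = 1 + 2^2 = 5
  Explicitly: u, g(u, u), g(u, g(u, u)), g(g(u, u), u), g(g(u, u), g(u, u)).
So there are 5 ground terms available for substitution.
The clause has 2 distinct variables (w, z), each appearing in the body. In the free term algebra distinct substitutions yield syntactically distinct ground instances.
Number of ground instances = 5^2 = 25.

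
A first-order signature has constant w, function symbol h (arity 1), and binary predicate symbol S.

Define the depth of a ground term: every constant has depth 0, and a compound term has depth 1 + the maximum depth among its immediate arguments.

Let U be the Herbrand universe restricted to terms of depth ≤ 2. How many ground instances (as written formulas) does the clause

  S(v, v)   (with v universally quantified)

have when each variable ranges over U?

Ground terms of depth ≤ 2:
  Write N_k for the number of ground terms of depth ≤ k. A term of depth ≤ k is either a constant or a function symbol applied to arguments of depth ≤ k−1, so N_k = 1 + N_{k-1}.
  N_0 = 1
  N_1 = 1 + 1 = 2
  N_2 = 1 + 2 = 3
So there are 3 ground terms available for substitution.
The variable v ranges independently over the available ground terms, and distinct assignments produce distinct instances.
Number of ground instances = 3.

3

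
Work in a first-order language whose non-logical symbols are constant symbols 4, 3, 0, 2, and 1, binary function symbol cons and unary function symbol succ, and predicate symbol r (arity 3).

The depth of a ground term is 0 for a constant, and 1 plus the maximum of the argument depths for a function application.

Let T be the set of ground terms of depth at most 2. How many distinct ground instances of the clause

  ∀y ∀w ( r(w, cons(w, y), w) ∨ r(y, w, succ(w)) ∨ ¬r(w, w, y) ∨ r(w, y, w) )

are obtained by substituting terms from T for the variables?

1600225

Ground terms of depth ≤ 2:
  Write N_k for the number of ground terms of depth ≤ k. A term of depth ≤ k is either a constant or a function symbol applied to arguments of depth ≤ k−1, so N_k = 5 + N_{k-1}^2 + N_{k-1}.
  N_0 = 5
  N_1 = 5 + 5^2 + 5 = 35
  N_2 = 5 + 35^2 + 35 = 1265
So there are 1265 ground terms available for substitution.
There are 2 variables to instantiate (y, w), each occurring in at least one literal, so different choices give different ground instances.
Number of ground instances = 1265^2 = 1600225.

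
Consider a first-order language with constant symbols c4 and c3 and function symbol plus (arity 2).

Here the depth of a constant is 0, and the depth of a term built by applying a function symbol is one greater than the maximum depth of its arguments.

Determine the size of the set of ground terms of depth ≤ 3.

Let N_k count ground terms of depth at most k. Each non-constant term of depth ≤ k is some function symbol applied to depth-≤(k−1) arguments, giving N_k = 2 + N_{k-1}^2.
N_0 = 2
N_1 = 2 + 2^2 = 6
N_2 = 2 + 6^2 = 38
N_3 = 2 + 38^2 = 1446

1446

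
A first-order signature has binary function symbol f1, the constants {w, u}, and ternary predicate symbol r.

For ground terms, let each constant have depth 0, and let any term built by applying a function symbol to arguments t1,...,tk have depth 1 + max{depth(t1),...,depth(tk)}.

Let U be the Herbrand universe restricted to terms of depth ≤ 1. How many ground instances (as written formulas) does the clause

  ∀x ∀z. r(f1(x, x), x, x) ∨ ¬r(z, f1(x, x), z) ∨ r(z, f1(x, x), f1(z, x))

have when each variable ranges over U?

36

Ground terms of depth ≤ 1:
  Count level by level. With function symbols f1/2, the terms of depth ≤ k are the 2 constants together with each function applied to depth-≤(k−1) tuples, so N_k = 2 + N_{k-1}^2.
  N_0 = 2
  N_1 = 2 + 2^2 = 6
  Explicitly: w, u, f1(w, w), f1(w, u), f1(u, w), f1(u, u).
So there are 6 ground terms available for substitution.
Each of x, z ranges independently over the available ground terms, and distinct assignments produce distinct instances.
Number of ground instances = 6^2 = 36.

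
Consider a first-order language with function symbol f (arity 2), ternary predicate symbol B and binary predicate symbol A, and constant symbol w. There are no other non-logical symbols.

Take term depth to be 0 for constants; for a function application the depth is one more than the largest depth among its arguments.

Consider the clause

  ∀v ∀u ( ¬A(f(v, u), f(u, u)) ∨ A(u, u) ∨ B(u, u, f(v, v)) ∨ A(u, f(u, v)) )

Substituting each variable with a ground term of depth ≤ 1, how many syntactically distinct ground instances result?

4

Ground terms of depth ≤ 1:
  Count level by level. With function symbols f/2, the terms of depth ≤ k are the 1 constant together with each function applied to depth-≤(k−1) tuples, so N_k = 1 + N_{k-1}^2.
  N_0 = 1
  N_1 = 1 + 1^2 = 2
  Explicitly: w, f(w, w).
So there are 2 ground terms available for substitution.
Each of v, u ranges independently over the available ground terms, and distinct assignments produce distinct instances.
Number of ground instances = 2^2 = 4.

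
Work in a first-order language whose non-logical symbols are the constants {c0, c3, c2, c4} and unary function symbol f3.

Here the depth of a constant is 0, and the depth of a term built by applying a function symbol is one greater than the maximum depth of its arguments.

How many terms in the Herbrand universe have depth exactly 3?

4

Write N_k for the number of ground terms of depth ≤ k. A term of depth ≤ k is either a constant or a function symbol applied to arguments of depth ≤ k−1, so N_k = 4 + N_{k-1}.
N_0 = 4
N_1 = 4 + 4 = 8
N_2 = 4 + 8 = 12
N_3 = 4 + 12 = 16
Terms of depth exactly 3: N_3 − N_2 = 16 − 12 = 4.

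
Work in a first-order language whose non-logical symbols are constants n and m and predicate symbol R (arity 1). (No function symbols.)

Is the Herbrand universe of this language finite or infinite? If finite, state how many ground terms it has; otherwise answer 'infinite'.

There are no function symbols, so every ground term is one of the 2 constants.
The Herbrand universe is {n, m}, which is finite with 2 elements.

2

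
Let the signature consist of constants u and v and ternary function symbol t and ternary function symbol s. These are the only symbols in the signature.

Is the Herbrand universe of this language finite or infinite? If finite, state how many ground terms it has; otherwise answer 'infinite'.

The signature has at least one function symbol (t, arity 3) and at least one constant (u).
Iterating t gives infinitely many distinct ground terms: u, t(u, u, u), t(t(u, u, u), t(u, u, u), t(u, u, u)), ...
So the Herbrand universe is infinite.

infinite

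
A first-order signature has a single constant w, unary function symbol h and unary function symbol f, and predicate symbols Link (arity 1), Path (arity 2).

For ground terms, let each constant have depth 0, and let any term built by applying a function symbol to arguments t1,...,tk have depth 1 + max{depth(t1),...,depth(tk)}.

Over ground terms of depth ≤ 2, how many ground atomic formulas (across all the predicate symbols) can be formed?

First count ground terms of depth ≤ 2.
Let N_k = |{terms of depth ≤ k}|. Then N_0 = 1 and N_k = 1 + N_{k-1} + N_{k-1} for k ≥ 1 (one summand per function symbol, arity giving the exponent).
N_0 = 1
N_1 = 1 + 1 + 1 = 3
N_2 = 1 + 3 + 3 = 7
Explicitly: w, h(w), h(h(w)), h(f(w)), f(w), f(h(w)), f(f(w)).
So |H| = 7.
A ground atom is a predicate applied to a tuple of terms from H, so the count is the sum over predicates of |H|^arity:
  Link: 7;  Path: 7^2 = 49
Total ground atoms: 7 + 49 = 56.

56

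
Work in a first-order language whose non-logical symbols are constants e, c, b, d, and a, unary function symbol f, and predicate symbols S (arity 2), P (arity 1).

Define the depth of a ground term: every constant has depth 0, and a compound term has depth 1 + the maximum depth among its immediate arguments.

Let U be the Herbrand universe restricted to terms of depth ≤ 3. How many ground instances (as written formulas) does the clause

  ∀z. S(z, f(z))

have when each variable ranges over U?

Ground terms of depth ≤ 3:
  Let N_k = |{terms of depth ≤ k}|. Then N_0 = 5 and N_k = 5 + N_{k-1} for k ≥ 1 (one summand per function symbol, arity giving the exponent).
  N_0 = 5
  N_1 = 5 + 5 = 10
  N_2 = 5 + 10 = 15
  N_3 = 5 + 15 = 20
So there are 20 ground terms available for substitution.
The body mentions the single quantified variable z; since ground terms form a free algebra, no two substitutions collapse to the same formula.
Number of ground instances = 20.

20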